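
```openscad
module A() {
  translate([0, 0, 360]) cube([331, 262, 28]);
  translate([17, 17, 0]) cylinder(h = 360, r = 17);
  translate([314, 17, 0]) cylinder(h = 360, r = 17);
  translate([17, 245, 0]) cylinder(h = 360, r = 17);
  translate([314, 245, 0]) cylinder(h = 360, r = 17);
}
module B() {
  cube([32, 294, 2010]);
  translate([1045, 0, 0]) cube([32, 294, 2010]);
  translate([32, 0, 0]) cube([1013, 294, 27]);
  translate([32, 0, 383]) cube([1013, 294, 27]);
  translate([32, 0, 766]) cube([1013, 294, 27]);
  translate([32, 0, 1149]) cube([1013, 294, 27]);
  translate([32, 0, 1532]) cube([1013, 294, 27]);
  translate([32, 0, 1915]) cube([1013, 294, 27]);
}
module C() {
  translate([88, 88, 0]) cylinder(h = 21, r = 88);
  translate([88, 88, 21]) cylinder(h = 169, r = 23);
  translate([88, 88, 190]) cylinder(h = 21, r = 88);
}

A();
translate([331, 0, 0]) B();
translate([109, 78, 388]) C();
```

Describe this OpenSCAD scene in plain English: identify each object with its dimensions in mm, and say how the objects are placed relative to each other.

A is a four-legged stool. The seat is 331×262 mm, 28 mm thick, top at z = 388 mm. It stands on four round legs, each 34 mm in diameter, from z = 0 to the seat underside, each leg's axis is inset half a diameter from the nearest pair of seat edges (so the leg's bounding box is flush with the corner).

B is a bookshelf 1077 mm wide overall, 294 mm deep and 2010 mm tall. The two sides are 32 mm thick vertical panels. 6 horizontal shelves of 27 mm thickness span between the inner faces of the sides; the lowest shelf sits on the floor and shelves are stacked with a clear vertical gap of 356 mm between each pair.

C is a spool: two coaxial disc flanges of radius 88 mm and thickness 21 mm, joined by a core cylinder of radius 23 mm and height 169 mm. The lower flange rests on z = 0 and the three cylinders share a vertical axis.

The bookshelf is against the stool's +x side, with their −y faces flush. The spool is on top of the stool.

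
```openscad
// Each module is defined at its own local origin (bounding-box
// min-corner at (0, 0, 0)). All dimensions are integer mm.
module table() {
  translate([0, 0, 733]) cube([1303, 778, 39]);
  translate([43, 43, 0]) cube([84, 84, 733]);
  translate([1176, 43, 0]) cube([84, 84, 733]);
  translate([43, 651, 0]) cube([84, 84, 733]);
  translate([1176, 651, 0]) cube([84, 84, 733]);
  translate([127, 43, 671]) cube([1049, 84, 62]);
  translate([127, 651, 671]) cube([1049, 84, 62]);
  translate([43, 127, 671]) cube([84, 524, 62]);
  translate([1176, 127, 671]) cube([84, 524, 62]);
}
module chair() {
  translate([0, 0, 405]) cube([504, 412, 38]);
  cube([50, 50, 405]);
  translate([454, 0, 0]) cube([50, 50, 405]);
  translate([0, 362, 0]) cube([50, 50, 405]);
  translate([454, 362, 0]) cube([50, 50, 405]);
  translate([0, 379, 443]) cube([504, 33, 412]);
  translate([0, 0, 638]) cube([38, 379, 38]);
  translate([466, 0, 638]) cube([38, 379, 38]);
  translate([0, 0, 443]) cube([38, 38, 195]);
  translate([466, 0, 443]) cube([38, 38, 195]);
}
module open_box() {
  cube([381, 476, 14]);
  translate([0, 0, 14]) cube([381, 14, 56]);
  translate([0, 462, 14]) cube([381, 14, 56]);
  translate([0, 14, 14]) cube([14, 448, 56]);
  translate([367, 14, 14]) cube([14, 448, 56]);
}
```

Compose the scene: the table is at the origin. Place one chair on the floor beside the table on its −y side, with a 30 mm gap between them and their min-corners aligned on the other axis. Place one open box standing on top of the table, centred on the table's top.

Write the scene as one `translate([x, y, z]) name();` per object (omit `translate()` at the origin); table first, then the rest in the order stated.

table();
translate([0, -442, 0]) chair();
translate([461, 151, 772]) open_box();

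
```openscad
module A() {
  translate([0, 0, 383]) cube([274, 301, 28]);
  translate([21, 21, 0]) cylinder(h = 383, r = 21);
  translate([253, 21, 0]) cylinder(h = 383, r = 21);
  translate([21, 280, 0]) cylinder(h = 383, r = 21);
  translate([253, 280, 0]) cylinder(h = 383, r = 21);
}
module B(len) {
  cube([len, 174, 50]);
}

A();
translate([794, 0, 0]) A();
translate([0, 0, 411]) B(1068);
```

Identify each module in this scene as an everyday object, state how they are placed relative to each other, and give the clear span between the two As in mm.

Second stool starts at x = 794; first ends at x = 274; clear span = 794 − 274 = 520 mm.

A is a stool. B is a beam. A beam spans the tops of two stools. The clear span between the two stools is 520 mm.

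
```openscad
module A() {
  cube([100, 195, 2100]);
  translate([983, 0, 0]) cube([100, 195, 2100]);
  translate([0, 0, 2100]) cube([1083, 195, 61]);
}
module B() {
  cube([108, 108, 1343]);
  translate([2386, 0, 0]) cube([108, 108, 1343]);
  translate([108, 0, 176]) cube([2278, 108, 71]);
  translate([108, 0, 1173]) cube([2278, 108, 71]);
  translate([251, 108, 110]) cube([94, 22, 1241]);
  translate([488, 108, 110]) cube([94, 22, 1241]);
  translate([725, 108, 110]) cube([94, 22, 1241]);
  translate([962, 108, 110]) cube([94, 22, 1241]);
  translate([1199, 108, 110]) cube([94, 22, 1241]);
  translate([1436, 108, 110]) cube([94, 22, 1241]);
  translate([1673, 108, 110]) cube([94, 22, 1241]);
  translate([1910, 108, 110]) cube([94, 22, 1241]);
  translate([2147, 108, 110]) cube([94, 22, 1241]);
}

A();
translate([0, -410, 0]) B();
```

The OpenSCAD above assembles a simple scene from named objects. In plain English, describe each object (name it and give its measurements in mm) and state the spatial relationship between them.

A is a door frame. The clear opening is 883 mm wide and 2100 mm high. Two 100 mm wide jambs, 195 mm deep, stand either side of the opening from the floor to the top of the opening. A 61 mm thick head sits across the top of both jambs, spanning the full outside width of the frame.

B is a fence section. Two 108×108 mm posts, 1343 mm tall, stand on the floor with a clear span of 2278 mm between their inner faces. Two horizontal rails of 108×71 mm section span the gap between the posts with their undersides at z = 176 mm and z = 1173 mm, flush with the posts' −y face. 9 pickets, each 94 mm wide, 22 mm thick and 1241 mm tall, are fixed to the +y face of the rails with their bottoms at z = 110 mm, evenly spaced across the span with equal gaps (rounded down to the nearest mm) at the −x end and between each pair — any rounding remainder accumulates at the +x end.

The fence section is on the floor beside the door frame on its −y side.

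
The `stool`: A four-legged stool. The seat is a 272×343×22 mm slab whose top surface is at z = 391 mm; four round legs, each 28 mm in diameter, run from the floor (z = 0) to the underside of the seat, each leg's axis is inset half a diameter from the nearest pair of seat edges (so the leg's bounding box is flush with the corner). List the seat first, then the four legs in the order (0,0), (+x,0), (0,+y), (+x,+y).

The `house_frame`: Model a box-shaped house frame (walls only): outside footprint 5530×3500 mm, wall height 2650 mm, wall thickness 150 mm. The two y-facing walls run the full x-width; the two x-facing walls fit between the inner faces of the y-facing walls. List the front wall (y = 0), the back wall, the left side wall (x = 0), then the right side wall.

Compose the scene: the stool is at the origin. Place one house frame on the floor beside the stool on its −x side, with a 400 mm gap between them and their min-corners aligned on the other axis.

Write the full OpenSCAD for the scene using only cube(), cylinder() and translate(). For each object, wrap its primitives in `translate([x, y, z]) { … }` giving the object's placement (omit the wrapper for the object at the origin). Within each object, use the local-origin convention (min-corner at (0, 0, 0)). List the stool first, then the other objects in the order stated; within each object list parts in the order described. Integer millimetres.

translate([0, 0, 369]) cube([272, 343, 22]);
translate([14, 14, 0]) cylinder(h = 369, r = 14);
translate([258, 14, 0]) cylinder(h = 369, r = 14);
translate([14, 329, 0]) cylinder(h = 369, r = 14);
translate([258, 329, 0]) cylinder(h = 369, r = 14);
translate([-5930, 0, 0]) {
  cube([5530, 150, 2650]);
  translate([0, 3350, 0]) cube([5530, 150, 2650]);
  translate([0, 150, 0]) cube([150, 3200, 2650]);
  translate([5380, 150, 0]) cube([150, 3200, 2650]);
}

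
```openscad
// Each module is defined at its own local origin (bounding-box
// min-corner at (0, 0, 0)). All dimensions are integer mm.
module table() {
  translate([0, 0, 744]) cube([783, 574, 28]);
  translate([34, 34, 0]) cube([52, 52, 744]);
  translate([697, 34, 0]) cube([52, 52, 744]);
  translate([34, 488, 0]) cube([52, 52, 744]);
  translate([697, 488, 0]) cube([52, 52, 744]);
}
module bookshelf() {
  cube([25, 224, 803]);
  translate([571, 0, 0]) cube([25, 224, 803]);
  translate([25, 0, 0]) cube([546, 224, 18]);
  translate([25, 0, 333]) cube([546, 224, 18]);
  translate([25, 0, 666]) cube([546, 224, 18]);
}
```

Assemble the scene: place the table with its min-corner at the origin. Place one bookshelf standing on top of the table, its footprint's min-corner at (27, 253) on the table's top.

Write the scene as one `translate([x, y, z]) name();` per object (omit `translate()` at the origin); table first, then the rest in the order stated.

table();
translate([27, 253, 772]) bookshelf();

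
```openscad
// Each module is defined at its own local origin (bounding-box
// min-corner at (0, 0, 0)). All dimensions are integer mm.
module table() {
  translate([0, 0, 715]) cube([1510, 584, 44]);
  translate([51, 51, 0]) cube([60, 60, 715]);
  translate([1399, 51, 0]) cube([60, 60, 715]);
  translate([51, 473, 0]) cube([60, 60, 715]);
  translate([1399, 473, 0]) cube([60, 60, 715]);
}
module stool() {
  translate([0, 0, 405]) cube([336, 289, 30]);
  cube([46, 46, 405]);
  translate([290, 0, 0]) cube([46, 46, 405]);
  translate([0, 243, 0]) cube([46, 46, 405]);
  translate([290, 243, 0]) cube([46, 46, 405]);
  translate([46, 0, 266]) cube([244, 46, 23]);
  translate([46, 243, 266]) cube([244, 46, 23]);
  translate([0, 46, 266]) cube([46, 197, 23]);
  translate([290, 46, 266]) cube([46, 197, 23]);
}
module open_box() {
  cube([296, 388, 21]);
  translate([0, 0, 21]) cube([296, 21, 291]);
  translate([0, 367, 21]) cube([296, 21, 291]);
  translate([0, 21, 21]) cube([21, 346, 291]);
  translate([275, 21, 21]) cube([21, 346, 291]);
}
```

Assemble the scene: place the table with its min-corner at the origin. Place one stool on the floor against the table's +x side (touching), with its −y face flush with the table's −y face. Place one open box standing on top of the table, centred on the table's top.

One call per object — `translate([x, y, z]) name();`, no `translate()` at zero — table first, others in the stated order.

table();
translate([1510, 0, 0]) stool();
translate([607, 98, 759]) open_box();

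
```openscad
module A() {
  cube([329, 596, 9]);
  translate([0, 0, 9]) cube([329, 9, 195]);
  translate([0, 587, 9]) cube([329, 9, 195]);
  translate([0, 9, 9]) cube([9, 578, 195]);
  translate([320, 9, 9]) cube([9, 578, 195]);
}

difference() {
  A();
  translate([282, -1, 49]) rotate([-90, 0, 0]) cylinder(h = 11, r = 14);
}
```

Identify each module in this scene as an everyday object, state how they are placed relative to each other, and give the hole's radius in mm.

A is an open box. The open box has a circular hole through its front wall. The hole's radius is 14 mm.

The subtracted cylinder has r = 14 mm.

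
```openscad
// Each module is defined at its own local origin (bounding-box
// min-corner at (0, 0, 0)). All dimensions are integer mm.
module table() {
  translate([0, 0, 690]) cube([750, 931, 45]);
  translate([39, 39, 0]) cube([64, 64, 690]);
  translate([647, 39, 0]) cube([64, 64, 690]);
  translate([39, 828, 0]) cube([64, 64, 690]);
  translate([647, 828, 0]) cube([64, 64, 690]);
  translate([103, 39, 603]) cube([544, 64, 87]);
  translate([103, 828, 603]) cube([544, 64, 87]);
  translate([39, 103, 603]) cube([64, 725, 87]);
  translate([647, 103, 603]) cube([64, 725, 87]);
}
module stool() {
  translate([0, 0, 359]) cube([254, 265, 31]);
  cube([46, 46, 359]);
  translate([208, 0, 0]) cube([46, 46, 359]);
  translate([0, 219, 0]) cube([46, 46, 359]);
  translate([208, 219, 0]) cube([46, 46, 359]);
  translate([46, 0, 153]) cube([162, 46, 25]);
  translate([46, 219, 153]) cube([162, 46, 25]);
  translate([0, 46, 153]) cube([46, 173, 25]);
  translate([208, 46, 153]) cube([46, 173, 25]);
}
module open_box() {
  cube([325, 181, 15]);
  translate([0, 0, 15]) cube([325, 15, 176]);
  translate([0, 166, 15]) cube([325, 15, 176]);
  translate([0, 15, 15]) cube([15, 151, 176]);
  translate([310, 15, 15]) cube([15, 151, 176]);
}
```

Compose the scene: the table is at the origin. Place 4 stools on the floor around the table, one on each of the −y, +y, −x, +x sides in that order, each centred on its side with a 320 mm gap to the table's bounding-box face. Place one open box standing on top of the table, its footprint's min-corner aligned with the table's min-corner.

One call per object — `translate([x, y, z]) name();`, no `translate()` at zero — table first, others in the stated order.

table();
translate([248, -585, 0]) stool();
translate([248, 1251, 0]) stool();
translate([-574, 333, 0]) stool();
translate([1070, 333, 0]) stool();
translate([0, 0, 735]) open_box();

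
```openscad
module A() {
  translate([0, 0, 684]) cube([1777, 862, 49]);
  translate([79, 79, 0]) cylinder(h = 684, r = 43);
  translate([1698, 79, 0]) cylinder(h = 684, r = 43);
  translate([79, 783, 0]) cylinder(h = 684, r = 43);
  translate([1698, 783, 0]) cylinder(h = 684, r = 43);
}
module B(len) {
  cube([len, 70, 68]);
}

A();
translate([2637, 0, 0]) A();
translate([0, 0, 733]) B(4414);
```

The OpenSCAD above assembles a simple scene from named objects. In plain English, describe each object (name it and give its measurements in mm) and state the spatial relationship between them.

A is a table: top 1777 mm (x) × 862 mm (y), 49 mm thick, upper face at z = 733 mm, on four round legs of 86 mm diameter, each leg's bounding box inset 36 mm from the nearest pair of top edges, running from z = 0 to the bottom of the top.

B is a rectangular beam 4414 mm long (x), 70 mm deep (y), 68 mm thick (z).

The beam spans the tops of two tables placed 860 mm apart, resting at z = 733 mm.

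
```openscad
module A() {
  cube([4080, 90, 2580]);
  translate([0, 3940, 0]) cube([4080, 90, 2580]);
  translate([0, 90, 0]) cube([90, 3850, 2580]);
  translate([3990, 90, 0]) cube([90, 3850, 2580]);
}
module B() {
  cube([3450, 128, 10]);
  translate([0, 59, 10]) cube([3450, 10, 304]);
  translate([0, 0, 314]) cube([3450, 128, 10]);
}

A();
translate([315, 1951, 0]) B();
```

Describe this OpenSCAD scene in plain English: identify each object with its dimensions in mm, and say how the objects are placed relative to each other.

A is a box-shaped house frame (walls only): outside footprint 4080×4030 mm, wall height 2580 mm, wall thickness 90 mm. The two y-facing walls run the full x-width; the two x-facing walls fit between the inner faces of the y-facing walls.

B is an I-beam lying along x, 3450 mm long. Overall section height 324 mm. Two flanges 128 mm wide (y) and 10 mm thick, one on the floor and one at the top; a web 10 mm thick runs between them, centred on the flange width.

The I-beam sits inside the house frame, centred.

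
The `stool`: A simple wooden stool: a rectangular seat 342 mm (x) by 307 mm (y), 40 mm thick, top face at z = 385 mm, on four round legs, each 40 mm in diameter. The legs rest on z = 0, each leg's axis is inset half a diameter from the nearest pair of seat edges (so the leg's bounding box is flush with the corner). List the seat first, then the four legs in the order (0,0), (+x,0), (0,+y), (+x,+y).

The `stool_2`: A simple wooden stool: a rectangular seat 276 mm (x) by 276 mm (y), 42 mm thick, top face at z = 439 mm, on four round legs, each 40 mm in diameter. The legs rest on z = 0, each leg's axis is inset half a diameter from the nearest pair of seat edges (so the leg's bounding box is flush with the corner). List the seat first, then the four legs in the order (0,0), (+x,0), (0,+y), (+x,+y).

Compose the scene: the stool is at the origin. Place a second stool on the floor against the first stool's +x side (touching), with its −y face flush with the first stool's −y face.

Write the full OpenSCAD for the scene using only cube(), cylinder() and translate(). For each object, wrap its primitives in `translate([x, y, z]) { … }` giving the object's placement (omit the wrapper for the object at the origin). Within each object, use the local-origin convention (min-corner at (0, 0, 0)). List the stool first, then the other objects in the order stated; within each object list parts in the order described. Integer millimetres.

translate([0, 0, 345]) cube([342, 307, 40]);
translate([20, 20, 0]) cylinder(h = 345, r = 20);
translate([322, 20, 0]) cylinder(h = 345, r = 20);
translate([20, 287, 0]) cylinder(h = 345, r = 20);
translate([322, 287, 0]) cylinder(h = 345, r = 20);
translate([342, 0, 0]) {
  translate([0, 0, 397]) cube([276, 276, 42]);
  translate([20, 20, 0]) cylinder(h = 397, r = 20);
  translate([256, 20, 0]) cylinder(h = 397, r = 20);
  translate([20, 256, 0]) cylinder(h = 397, r = 20);
  translate([256, 256, 0]) cylinder(h = 397, r = 20);
}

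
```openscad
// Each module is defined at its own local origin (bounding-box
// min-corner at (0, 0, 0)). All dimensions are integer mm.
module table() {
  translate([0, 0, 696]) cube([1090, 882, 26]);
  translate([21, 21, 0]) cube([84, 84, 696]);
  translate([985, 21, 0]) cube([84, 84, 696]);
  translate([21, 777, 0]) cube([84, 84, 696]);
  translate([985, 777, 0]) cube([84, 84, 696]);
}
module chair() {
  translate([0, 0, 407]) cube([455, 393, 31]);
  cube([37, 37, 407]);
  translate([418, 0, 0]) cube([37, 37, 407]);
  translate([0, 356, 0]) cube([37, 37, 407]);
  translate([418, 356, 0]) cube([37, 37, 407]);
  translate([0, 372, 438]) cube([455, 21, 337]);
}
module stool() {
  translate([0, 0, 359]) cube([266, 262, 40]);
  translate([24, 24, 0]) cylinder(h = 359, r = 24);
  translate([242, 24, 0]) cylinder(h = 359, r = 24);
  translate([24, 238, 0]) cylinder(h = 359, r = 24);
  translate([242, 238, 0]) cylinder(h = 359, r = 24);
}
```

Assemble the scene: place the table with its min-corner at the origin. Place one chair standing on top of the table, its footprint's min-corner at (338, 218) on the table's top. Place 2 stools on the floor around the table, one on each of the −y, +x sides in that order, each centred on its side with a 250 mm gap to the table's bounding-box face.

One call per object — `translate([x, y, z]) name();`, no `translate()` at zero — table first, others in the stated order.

table();
translate([338, 218, 722]) chair();
translate([412, -512, 0]) stool();
translate([1340, 310, 0]) stool();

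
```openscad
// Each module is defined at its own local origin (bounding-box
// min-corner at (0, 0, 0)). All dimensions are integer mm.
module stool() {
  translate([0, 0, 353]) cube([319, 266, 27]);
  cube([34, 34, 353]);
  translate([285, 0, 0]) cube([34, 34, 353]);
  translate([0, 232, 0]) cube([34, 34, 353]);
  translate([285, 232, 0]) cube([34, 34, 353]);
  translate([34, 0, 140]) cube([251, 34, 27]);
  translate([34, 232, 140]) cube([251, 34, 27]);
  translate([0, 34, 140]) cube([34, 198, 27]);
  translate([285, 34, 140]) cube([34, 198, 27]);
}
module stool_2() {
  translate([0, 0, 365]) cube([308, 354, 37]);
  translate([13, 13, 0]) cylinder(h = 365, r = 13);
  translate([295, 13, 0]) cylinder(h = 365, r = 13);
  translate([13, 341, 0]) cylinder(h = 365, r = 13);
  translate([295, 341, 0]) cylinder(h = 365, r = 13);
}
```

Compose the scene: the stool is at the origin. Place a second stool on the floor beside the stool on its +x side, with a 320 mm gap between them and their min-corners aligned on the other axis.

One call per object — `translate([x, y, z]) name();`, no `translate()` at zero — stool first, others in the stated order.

stool();
translate([639, 0, 0]) stool_2();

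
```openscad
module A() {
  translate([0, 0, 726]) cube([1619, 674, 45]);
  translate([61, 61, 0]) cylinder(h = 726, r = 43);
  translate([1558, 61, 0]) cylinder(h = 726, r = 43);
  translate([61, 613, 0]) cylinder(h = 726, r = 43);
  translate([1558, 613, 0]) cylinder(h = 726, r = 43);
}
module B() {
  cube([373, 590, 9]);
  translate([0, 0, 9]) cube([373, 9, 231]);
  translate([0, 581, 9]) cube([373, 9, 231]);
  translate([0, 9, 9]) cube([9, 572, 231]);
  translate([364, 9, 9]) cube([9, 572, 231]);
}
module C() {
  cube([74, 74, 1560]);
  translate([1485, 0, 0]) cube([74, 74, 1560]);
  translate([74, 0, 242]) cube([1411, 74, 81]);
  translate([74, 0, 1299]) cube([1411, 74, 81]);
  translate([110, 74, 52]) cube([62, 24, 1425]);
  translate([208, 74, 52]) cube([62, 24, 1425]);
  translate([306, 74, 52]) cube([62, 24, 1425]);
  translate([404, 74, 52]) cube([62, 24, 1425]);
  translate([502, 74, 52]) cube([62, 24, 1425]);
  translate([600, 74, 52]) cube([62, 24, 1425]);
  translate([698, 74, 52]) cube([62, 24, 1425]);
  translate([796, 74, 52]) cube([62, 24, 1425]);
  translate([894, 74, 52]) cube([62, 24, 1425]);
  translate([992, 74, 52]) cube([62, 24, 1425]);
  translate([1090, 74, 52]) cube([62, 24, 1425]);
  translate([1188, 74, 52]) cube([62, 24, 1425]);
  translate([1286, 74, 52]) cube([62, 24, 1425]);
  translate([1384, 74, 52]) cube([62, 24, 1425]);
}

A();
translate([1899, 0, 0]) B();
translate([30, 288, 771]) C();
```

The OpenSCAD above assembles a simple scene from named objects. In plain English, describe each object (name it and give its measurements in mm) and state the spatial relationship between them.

A is a table: top 1619 mm (x) × 674 mm (y), 45 mm thick, upper face at z = 771 mm, on four round legs of 86 mm diameter, each leg's bounding box inset 18 mm from the nearest pair of top edges, running from z = 0 to the bottom of the top.

B is an open-topped rectangular box: outside dimensions 373×590×240 mm, with a uniform wall and base thickness of 9 mm. The base is a full 373×590 slab on the floor; four walls sit on top of the base. The front and back walls (the −y and +y sides) span the full width; the two side walls fit between them.

C is a fence section. Two 74×74 mm posts, 1560 mm tall, stand on the floor with a clear span of 1411 mm between their inner faces. Two horizontal rails of 74×81 mm section span the gap between the posts with their undersides at z = 242 mm and z = 1299 mm, flush with the posts' −y face. 14 pickets, each 62 mm wide, 24 mm thick and 1425 mm tall, are fixed to the +y face of the rails with their bottoms at z = 52 mm, evenly spaced across the span with equal gaps (rounded down to the nearest mm) at the −x end and between each pair — any rounding remainder accumulates at the +x end.

The open box is on the floor beside the table on its +x side. The fence section is on top of the table, centred.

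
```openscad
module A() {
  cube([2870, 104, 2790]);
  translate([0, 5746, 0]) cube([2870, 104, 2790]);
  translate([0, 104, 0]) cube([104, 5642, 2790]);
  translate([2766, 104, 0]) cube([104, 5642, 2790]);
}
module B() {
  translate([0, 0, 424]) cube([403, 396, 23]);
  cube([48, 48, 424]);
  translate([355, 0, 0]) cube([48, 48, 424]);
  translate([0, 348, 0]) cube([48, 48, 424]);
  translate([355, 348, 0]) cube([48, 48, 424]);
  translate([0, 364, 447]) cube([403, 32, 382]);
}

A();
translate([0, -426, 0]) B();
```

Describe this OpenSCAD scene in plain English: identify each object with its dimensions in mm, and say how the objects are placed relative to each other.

A is the wall frame of a small rectangular building: four walls, each 2790 mm tall and 104 mm thick, enclosing a footprint 2870 mm (x) by 5850 mm (y) outside-to-outside, with no floor or roof. The front and back walls (the −y and +y sides) span the full width; the two side walls fit between them.

B is a chair: 403×396 mm seat, 23 mm thick, top at z = 447 mm, on four 48 mm square corner legs flush with the seat edges. A 32 mm thick backrest slab spans the full seat width, extending 382 mm above the seat top, its back face flush with the seat's +y edge.

The chair is on the floor beside the house frame on its −y side.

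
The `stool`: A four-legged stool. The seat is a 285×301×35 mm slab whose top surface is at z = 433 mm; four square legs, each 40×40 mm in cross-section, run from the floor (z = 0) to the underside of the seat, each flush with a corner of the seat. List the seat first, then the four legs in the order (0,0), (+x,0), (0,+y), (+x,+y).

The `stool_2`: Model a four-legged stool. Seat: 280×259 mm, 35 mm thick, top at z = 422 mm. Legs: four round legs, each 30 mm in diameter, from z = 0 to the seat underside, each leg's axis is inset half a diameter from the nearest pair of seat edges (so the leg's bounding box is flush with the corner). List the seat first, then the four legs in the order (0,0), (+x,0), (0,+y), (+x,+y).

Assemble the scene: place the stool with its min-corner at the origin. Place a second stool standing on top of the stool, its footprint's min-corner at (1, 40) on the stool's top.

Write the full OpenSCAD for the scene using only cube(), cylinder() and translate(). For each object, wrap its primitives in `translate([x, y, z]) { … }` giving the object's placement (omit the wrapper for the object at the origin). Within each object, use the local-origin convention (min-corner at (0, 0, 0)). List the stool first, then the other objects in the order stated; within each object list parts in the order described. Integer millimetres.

translate([0, 0, 398]) cube([285, 301, 35]);
cube([40, 40, 398]);
translate([245, 0, 0]) cube([40, 40, 398]);
translate([0, 261, 0]) cube([40, 40, 398]);
translate([245, 261, 0]) cube([40, 40, 398]);
translate([1, 40, 433]) {
  translate([0, 0, 387]) cube([280, 259, 35]);
  translate([15, 15, 0]) cylinder(h = 387, r = 15);
  translate([265, 15, 0]) cylinder(h = 387, r = 15);
  translate([15, 244, 0]) cylinder(h = 387, r = 15);
  translate([265, 244, 0]) cylinder(h = 387, r = 15);
}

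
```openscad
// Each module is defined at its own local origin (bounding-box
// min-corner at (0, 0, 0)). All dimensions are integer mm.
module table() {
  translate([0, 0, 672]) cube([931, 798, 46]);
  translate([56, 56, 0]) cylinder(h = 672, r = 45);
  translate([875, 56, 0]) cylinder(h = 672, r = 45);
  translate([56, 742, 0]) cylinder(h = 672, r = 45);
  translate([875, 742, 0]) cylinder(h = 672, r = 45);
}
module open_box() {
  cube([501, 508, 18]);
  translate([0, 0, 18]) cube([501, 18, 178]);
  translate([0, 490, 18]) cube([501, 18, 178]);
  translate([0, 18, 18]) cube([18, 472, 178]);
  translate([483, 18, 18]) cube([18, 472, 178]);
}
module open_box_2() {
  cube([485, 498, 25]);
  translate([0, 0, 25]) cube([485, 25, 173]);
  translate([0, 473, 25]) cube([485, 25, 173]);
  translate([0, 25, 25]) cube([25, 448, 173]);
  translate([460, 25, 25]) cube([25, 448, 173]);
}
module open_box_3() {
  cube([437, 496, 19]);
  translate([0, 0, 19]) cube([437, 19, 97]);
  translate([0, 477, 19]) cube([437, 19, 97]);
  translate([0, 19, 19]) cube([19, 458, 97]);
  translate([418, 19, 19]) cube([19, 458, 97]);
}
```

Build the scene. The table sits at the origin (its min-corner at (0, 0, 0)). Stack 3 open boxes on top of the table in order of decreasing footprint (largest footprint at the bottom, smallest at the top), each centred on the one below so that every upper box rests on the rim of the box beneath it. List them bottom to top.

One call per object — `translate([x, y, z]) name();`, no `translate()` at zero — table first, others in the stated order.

table();
translate([215, 145, 718]) open_box();
translate([223, 150, 914]) open_box_2();
translate([247, 151, 1112]) open_box_3();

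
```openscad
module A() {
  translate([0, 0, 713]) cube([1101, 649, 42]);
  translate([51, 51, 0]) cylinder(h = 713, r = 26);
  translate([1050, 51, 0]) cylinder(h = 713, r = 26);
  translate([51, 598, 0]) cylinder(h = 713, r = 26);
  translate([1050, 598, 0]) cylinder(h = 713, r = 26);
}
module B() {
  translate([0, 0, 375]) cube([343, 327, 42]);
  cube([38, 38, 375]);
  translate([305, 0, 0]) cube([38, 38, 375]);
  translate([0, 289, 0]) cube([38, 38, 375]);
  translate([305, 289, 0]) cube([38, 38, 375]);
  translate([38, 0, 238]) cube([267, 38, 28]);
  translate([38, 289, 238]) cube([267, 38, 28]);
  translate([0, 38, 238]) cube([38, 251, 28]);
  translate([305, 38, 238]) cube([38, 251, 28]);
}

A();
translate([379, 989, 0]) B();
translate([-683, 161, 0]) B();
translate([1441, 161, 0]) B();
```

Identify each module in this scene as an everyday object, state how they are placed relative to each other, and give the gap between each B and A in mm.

Each stool's nearest face is 340 mm from the table's bounding box.

A is a table. B is a stool. Three stools sit around the table at the +y, −x, +x sides. The gap between each stool and the table is 340 mm.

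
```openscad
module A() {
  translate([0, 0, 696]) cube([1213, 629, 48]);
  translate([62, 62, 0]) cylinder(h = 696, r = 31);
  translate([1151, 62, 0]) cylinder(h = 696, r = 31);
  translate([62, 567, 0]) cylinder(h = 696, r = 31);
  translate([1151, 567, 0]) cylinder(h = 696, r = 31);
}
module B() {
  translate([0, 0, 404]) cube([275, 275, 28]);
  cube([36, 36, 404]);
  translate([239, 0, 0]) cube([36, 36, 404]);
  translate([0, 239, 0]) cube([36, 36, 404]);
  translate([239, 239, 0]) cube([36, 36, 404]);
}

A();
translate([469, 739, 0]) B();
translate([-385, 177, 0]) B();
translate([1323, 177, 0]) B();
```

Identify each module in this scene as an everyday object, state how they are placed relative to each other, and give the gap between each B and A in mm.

Each stool's nearest face is 110 mm from the table's bounding box.

A is a table. B is a stool. Three stools sit around the table at the +y, −x, +x sides. The gap between each stool and the table is 110 mm.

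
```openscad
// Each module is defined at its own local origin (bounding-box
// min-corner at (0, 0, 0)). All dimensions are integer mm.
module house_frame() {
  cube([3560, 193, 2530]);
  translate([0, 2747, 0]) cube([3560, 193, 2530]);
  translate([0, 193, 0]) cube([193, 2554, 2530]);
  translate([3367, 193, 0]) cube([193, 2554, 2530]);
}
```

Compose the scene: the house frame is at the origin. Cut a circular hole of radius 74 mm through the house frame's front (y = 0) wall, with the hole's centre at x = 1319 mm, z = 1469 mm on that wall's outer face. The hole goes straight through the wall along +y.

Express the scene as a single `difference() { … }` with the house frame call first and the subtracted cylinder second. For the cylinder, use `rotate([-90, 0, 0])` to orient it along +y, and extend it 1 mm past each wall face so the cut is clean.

difference() {
  house_frame();
  translate([1319, -1, 1469]) rotate([-90, 0, 0]) cylinder(h = 195, r = 74);
}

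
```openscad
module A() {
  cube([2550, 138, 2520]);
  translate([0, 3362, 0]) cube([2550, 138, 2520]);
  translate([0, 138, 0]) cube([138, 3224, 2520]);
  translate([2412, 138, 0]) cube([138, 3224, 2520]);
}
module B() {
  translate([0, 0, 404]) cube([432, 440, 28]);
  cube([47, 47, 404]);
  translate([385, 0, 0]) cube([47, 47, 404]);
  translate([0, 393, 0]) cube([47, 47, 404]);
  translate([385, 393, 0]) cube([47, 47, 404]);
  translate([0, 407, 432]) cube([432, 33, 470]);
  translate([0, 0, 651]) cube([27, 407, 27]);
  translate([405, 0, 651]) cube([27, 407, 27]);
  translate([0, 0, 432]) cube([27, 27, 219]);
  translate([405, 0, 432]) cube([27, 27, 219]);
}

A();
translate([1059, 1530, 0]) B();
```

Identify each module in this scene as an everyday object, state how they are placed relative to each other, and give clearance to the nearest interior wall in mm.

A is a house frame. B is a chair. The chair sits inside the house frame, centred. The clearance to the nearest interior wall is 921 mm.

Clearances: x = 921, y = 1392; minimum 921 mm.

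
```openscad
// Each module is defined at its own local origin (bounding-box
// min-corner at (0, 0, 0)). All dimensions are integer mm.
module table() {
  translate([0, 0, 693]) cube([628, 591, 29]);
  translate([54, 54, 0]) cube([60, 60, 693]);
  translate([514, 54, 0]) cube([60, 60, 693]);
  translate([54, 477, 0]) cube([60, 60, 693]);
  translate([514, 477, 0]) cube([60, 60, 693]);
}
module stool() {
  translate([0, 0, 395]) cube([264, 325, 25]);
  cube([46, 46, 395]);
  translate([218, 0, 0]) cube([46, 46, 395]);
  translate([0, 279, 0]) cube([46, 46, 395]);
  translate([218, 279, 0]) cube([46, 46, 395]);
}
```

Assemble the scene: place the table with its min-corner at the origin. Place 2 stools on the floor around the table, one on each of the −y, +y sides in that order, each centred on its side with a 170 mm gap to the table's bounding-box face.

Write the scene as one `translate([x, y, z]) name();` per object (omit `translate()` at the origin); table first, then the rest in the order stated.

table();
translate([182, -495, 0]) stool();
translate([182, 761, 0]) stool();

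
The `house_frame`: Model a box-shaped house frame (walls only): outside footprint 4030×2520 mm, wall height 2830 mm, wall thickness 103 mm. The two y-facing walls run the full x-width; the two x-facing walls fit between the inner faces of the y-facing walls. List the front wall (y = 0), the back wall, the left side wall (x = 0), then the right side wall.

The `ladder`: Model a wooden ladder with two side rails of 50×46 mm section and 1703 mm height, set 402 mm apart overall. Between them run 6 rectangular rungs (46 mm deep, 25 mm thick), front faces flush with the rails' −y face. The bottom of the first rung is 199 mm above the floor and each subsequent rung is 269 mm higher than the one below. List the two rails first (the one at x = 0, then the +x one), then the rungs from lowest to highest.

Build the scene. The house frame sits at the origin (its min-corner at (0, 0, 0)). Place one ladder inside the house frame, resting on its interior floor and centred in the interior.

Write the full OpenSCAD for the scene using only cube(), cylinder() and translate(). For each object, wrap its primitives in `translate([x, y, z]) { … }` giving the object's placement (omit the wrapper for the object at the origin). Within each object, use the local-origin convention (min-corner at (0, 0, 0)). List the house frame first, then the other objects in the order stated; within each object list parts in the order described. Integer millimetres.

cube([4030, 103, 2830]);
translate([0, 2417, 0]) cube([4030, 103, 2830]);
translate([0, 103, 0]) cube([103, 2314, 2830]);
translate([3927, 103, 0]) cube([103, 2314, 2830]);
translate([1814, 1237, 0]) {
  cube([50, 46, 1703]);
  translate([352, 0, 0]) cube([50, 46, 1703]);
  translate([50, 0, 199]) cube([302, 46, 25]);
  translate([50, 0, 468]) cube([302, 46, 25]);
  translate([50, 0, 737]) cube([302, 46, 25]);
  translate([50, 0, 1006]) cube([302, 46, 25]);
  translate([50, 0, 1275]) cube([302, 46, 25]);
  translate([50, 0, 1544]) cube([302, 46, 25]);
}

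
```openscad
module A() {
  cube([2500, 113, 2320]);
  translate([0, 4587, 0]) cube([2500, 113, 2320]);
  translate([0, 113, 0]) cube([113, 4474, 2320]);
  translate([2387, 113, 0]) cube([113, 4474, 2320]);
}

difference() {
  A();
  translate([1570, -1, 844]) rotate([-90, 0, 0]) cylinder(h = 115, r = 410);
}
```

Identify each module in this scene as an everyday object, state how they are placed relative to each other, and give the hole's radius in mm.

The subtracted cylinder has r = 410 mm.

A is a house frame. The house frame has a circular hole through its front wall. The hole's radius is 410 mm.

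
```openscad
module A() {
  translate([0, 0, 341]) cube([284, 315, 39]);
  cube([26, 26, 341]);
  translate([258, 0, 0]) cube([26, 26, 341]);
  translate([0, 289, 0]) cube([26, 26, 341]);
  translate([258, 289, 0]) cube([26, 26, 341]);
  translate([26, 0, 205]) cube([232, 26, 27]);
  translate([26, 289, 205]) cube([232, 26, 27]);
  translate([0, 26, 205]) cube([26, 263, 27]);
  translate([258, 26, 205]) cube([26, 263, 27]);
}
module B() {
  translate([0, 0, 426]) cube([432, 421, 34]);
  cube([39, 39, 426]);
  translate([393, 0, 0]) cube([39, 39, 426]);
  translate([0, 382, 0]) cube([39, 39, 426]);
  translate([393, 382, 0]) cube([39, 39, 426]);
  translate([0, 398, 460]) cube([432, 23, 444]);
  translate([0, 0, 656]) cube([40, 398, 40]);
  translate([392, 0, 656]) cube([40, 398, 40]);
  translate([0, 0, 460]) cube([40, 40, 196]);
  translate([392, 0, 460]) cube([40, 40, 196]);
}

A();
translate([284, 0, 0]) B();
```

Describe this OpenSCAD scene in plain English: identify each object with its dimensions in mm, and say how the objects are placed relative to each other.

A is a simple wooden stool: a rectangular seat 284 mm (x) by 315 mm (y), 39 mm thick, top face at z = 380 mm, on four square legs, each 26×26 mm in cross-section. The legs rest on z = 0, each flush with a corner of the seat. Four stretchers, 26 mm wide and 27 mm tall, connect adjacent legs with their undersides at z = 205 mm, each running between the inner faces of the legs it joins and aligned with the legs' outer faces on the other axis.

B is a chair: 432×421 mm seat, 34 mm thick, top at z = 460 mm, on four 39 mm square corner legs flush with the seat edges. A 23 mm thick backrest slab spans the full seat width, extending 444 mm above the seat top, its back face flush with the seat's +y edge. Two armrests of 40×40 mm section run along each side from the seat's front edge to the front of the backrest, top faces 236 mm above the seat top and outer faces flush with the seat's x-edges; a 40×40 mm post under the front of each armrest stands on the seat at the front corner.

The chair is against the stool's +x side, with their −y faces flush.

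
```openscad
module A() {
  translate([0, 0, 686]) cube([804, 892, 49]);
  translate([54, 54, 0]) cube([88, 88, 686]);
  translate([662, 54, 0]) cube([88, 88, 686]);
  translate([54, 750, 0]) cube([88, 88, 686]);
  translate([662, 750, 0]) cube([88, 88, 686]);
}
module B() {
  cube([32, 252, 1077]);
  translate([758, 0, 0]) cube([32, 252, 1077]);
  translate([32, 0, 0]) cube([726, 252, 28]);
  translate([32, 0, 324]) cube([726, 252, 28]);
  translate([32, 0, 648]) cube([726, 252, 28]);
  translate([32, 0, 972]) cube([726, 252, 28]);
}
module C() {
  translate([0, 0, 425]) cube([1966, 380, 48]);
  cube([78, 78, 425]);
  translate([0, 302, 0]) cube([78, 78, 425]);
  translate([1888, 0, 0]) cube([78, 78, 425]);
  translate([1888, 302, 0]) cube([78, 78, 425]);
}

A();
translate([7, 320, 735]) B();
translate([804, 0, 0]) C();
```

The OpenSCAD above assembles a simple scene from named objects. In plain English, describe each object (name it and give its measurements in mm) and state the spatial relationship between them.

A is a rectangular dining table. The top is 804×892×49 mm with its upper surface at z = 735 mm. It stands on four 88×88 mm square legs, each inset 54 mm from the nearest pair of top edges, running from the floor to the underside of the top.

B is a bookshelf 790 mm wide overall, 252 mm deep and 1077 mm tall. The two sides are 32 mm thick vertical panels. 4 horizontal shelves of 28 mm thickness span between the inner faces of the sides; the lowest shelf sits on the floor and shelves are stacked with a clear vertical gap of 296 mm between each pair.

C is a bench: a 1966×380 mm seat slab, 48 mm thick, top at z = 473 mm, on four 78×78 mm square legs flush with the seat corners and standing on z = 0.

The bookshelf is on top of the table, centred. The bench is against the table's +x side, with their −y faces flush.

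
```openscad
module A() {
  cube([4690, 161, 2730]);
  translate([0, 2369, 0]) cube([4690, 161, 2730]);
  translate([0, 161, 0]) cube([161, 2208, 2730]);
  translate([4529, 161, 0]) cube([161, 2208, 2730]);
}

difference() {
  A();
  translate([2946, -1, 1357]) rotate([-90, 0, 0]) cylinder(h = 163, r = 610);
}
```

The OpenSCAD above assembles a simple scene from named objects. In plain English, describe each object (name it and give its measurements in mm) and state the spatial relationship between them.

A is the wall frame of a small rectangular building: four walls, each 2730 mm tall and 161 mm thick, enclosing a footprint 4690 mm (x) by 2530 mm (y) outside-to-outside, with no floor or roof. The front and back walls (the −y and +y sides) span the full width; the two side walls fit between them.

The house frame has a circular hole of radius 610 mm through its front wall, centred at (x = 2946, z = 1357).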